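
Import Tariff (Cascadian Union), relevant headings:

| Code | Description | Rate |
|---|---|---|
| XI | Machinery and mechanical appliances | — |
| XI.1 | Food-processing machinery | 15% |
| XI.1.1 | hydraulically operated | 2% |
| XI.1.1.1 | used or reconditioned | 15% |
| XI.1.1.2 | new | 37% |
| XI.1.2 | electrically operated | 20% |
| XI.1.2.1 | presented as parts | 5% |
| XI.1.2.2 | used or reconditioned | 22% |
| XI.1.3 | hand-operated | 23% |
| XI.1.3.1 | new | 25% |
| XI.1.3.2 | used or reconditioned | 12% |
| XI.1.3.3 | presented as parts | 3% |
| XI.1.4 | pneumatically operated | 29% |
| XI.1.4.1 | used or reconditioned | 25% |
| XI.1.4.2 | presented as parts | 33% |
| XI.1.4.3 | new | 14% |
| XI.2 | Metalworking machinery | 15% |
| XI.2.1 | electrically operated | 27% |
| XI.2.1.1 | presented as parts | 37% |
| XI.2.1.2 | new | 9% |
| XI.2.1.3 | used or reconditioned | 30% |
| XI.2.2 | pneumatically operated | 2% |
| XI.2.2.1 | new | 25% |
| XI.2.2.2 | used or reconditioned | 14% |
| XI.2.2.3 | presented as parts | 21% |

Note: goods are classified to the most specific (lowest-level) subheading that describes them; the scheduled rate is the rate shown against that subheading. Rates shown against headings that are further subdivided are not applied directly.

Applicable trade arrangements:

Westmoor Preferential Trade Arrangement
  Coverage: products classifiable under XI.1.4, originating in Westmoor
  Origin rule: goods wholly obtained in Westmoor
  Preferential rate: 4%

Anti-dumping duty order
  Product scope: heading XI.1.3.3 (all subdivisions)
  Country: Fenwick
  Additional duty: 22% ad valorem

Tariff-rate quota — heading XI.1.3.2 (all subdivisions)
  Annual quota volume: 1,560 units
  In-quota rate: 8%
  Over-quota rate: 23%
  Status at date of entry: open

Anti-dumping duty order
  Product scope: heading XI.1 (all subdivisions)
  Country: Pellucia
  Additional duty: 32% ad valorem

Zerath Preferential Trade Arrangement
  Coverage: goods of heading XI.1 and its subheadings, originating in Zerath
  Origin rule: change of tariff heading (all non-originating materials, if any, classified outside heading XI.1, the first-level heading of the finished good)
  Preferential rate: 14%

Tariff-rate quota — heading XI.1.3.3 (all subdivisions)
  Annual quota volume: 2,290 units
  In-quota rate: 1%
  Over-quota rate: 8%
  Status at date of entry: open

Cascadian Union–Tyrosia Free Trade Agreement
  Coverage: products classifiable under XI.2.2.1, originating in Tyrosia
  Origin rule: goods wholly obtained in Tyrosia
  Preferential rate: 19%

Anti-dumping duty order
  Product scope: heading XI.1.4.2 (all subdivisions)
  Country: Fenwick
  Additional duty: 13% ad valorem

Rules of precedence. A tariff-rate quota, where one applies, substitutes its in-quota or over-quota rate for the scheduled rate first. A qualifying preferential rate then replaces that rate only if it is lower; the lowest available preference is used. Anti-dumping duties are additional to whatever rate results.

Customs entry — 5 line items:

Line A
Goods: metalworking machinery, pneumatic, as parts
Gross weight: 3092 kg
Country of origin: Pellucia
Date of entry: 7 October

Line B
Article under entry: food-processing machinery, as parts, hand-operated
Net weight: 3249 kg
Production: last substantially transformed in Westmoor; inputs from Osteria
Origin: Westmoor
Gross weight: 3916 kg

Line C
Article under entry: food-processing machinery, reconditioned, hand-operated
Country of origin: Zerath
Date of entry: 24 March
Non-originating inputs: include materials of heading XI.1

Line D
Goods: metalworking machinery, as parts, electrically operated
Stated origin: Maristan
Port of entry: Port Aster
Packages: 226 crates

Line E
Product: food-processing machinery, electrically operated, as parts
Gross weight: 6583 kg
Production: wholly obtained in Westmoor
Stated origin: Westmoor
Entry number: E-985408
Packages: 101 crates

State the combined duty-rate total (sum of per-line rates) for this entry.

72%

Line A: metalworking → XI.2; pneumatic → XI.2.2; as parts → XI.2.2.3. Scheduled 21%. No special measure applies. → 21%.
Line B: food-processing → XI.1; hand-operated → XI.1.3; as parts → XI.1.3.3. Scheduled 3%. quota on XI.1.3.3 open → in-quota 1%; Westmoor agreement on XI.1.4: XI.1.3.3 not covered. → 1%.
Line C: food-processing → XI.1; hand-operated → XI.1.3; reconditioned → XI.1.3.2. Scheduled 12%. quota on XI.1.3.2 open → in-quota 8%; Zerath agreement on XI.1: CTH not met. → 8%.
Line D: metalworking → XI.2; electrically operated → XI.2.1; as parts → XI.2.1.1. Scheduled 37%. No special measure applies. → 37%.
Line E: food-processing → XI.1; electrically operated → XI.1.2; as parts → XI.1.2.1. Scheduled 5%. Westmoor agreement on XI.1.4: XI.1.2.1 not covered. → 5%.
Sum: 21% + 1% + 8% + 37% + 5% = 72%.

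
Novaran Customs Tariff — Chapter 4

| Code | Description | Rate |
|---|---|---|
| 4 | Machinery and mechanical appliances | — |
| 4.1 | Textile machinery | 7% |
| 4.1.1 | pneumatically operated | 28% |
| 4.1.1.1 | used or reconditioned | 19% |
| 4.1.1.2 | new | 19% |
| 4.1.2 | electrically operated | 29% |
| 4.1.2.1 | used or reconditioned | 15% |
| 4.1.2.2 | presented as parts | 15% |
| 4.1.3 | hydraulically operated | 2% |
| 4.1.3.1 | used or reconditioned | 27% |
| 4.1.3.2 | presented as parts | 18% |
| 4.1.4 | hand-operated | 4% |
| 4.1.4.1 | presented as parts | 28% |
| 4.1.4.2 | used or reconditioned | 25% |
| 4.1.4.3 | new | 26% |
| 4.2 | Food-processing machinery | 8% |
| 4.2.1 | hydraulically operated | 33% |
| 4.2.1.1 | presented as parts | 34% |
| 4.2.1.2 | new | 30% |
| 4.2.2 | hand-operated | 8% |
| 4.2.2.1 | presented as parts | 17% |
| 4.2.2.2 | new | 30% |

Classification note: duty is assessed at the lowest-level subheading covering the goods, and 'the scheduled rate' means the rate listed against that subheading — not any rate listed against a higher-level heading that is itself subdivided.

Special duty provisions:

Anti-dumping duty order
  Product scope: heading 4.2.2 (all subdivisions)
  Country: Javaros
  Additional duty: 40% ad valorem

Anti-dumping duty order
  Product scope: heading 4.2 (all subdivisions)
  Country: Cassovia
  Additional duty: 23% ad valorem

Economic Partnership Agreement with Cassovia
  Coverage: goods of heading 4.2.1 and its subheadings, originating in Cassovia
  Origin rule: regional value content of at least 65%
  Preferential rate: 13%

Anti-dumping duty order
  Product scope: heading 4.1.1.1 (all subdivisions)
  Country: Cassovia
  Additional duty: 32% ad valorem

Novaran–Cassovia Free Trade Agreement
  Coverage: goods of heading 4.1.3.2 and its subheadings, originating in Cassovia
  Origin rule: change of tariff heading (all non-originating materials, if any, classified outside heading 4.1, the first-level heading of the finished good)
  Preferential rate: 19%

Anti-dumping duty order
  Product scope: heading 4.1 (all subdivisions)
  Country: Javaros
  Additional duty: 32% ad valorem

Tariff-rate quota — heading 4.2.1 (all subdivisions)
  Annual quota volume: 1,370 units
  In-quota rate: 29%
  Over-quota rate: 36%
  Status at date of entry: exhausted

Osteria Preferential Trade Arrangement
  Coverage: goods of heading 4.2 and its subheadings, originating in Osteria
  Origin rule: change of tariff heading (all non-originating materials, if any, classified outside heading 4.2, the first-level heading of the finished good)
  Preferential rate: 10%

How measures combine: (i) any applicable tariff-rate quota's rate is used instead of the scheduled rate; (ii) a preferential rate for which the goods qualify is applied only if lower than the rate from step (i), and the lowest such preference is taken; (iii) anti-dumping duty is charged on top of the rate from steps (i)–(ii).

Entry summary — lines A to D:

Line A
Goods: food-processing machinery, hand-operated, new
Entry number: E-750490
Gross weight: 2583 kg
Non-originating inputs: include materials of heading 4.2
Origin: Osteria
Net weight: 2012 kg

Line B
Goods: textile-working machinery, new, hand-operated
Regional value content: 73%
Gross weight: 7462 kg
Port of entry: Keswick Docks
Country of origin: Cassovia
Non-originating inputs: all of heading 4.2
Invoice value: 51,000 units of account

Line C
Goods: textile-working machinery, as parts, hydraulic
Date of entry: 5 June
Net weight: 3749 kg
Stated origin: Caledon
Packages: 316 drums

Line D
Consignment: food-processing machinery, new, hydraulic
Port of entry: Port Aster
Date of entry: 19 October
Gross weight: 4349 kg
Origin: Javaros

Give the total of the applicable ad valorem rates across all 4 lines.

Line A: food-processing → 4.2; hand-operated → 4.2.2; new → 4.2.2.2. Scheduled 30%. Osteria agreement on 4.2: CTH not met. → 30%.
Line B: textile-working → 4.1; hand-operated → 4.1.4; new → 4.1.4.3. Scheduled 26%. Cassovia agreement on 4.2.1: 4.1.4.3 not covered; Cassovia agreement on 4.1.3.2: 4.1.4.3 not covered. → 26%.
Line C: textile-working → 4.1; hydraulic → 4.1.3; as parts → 4.1.3.2. Scheduled 18%. No special measure applies. → 18%.
Line D: food-processing → 4.2; hydraulic → 4.2.1; new → 4.2.1.2. Scheduled 30%. quota on 4.2.1 exhausted → over-quota 36%. → 36%.
Sum: 30% + 26% + 18% + 36% = 110%.

110%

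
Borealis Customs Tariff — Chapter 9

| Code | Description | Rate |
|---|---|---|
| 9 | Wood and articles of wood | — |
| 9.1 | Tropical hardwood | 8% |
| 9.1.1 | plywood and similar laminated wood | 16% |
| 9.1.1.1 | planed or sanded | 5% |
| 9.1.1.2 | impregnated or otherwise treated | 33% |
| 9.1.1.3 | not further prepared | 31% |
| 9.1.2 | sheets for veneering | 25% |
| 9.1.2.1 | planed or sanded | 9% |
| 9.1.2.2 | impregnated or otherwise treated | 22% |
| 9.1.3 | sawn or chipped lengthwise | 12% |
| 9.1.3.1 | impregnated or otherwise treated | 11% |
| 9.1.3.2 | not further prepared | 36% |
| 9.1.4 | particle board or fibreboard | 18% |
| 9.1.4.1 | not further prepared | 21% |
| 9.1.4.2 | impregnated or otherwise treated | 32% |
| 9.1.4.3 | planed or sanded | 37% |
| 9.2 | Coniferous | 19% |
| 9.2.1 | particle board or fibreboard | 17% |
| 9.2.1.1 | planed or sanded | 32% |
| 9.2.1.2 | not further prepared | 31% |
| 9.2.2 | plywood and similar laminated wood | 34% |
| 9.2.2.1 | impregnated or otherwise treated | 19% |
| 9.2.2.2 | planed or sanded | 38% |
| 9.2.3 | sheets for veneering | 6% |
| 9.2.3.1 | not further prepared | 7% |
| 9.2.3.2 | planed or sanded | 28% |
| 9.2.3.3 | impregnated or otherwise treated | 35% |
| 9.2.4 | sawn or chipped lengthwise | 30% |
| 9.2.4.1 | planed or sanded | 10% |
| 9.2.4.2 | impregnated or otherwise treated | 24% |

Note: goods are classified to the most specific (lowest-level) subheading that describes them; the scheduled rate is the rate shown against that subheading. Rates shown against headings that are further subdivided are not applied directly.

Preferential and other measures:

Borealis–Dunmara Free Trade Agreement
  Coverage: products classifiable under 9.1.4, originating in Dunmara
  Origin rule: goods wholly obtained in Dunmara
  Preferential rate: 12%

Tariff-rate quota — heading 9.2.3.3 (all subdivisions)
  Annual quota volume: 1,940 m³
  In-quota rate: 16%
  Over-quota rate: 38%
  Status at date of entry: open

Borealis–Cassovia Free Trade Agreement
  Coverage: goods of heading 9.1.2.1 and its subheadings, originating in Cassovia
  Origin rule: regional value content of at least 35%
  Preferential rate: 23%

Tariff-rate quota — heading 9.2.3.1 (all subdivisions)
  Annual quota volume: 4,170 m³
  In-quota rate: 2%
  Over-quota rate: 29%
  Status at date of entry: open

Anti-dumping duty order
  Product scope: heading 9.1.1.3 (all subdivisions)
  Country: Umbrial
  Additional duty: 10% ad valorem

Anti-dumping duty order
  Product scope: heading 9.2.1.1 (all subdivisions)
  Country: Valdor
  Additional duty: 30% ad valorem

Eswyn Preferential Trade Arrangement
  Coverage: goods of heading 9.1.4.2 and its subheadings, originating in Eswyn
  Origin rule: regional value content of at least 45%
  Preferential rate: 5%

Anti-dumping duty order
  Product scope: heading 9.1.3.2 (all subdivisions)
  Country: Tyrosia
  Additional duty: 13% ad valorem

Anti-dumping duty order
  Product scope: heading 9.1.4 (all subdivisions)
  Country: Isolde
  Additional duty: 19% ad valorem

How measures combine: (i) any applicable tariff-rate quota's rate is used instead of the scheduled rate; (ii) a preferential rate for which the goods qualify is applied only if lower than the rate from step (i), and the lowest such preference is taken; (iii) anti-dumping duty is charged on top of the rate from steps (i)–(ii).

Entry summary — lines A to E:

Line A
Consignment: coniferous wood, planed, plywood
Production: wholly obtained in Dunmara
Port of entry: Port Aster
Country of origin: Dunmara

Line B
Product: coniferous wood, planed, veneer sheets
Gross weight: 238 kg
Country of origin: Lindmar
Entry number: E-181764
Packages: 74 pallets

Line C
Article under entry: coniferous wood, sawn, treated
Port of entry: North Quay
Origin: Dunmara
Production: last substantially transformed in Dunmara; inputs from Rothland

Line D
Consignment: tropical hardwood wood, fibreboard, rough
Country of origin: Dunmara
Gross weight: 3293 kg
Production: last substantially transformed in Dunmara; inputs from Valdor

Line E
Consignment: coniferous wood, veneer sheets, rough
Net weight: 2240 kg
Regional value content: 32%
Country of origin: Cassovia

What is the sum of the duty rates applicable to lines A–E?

Line A: coniferous → 9.2; plywood → 9.2.2; planed → 9.2.2.2. Scheduled 38%. Dunmara agreement on 9.1.4: 9.2.2.2 not covered. → 38%.
Line B: coniferous → 9.2; veneer sheets → 9.2.3; planed → 9.2.3.2. Scheduled 28%. No special measure applies. → 28%.
Line C: coniferous → 9.2; sawn → 9.2.4; treated → 9.2.4.2. Scheduled 24%. Dunmara agreement on 9.1.4: 9.2.4.2 not covered. → 24%.
Line D: tropical hardwood → 9.1; fibreboard → 9.1.4; rough → 9.1.4.1. Scheduled 21%. Dunmara agreement on 9.1.4: not wholly obtained. → 21%.
Line E: coniferous → 9.2; veneer sheets → 9.2.3; rough → 9.2.3.1. Scheduled 7%. quota on 9.2.3.1 open → in-quota 2%; Cassovia agreement on 9.1.2.1: 9.2.3.1 not covered. → 2%.
Sum: 38% + 28% + 24% + 21% + 2% = 113%.

113%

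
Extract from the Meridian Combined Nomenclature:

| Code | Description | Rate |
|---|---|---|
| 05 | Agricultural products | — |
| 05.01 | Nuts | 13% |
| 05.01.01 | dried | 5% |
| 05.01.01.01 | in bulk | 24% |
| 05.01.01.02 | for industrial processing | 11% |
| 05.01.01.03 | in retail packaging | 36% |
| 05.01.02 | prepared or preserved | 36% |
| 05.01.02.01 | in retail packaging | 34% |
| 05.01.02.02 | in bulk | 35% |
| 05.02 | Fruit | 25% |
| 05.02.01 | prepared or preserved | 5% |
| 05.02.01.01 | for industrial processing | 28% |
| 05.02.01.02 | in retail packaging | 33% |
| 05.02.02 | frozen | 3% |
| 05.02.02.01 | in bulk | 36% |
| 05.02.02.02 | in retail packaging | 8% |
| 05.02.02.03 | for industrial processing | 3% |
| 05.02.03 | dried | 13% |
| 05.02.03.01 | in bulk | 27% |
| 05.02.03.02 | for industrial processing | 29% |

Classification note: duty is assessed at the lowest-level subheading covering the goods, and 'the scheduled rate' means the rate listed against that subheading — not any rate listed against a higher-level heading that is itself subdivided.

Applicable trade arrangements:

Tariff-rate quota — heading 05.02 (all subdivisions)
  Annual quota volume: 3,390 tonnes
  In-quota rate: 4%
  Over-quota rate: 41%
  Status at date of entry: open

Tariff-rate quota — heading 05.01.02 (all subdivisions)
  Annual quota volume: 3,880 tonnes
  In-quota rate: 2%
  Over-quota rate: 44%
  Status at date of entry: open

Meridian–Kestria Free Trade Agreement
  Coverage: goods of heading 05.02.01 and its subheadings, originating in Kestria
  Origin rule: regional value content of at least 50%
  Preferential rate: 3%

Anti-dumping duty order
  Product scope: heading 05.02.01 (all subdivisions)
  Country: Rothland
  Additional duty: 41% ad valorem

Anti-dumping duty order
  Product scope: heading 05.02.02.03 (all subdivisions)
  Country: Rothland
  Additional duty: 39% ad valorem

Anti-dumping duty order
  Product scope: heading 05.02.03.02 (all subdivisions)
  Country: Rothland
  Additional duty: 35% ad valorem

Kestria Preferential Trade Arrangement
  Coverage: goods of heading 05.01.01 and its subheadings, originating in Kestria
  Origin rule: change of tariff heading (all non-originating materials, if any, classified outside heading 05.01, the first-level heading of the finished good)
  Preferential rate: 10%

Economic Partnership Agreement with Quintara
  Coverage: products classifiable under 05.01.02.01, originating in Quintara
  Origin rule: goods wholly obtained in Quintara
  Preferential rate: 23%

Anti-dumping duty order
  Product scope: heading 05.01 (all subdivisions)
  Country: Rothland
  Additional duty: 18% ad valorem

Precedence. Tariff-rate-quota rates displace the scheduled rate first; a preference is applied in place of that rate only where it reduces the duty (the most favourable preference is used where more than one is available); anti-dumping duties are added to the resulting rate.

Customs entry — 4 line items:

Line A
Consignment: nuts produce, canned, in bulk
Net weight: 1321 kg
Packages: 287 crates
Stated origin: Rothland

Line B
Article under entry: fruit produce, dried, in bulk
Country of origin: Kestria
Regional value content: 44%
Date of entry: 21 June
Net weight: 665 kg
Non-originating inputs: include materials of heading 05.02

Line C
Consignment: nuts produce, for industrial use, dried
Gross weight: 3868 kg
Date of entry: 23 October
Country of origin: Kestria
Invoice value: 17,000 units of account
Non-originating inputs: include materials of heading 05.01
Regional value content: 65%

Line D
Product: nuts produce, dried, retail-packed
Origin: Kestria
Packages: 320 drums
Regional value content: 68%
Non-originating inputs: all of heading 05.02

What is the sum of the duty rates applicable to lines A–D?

45%

Line A: nuts → 05.01; canned → 05.01.02; in bulk → 05.01.02.02. Scheduled 35%. quota on 05.01.02 open → in-quota 2%; anti-dumping (Rothland, 05.01): +18%; total 2% + 18% = 20%. → 20%.
Line B: fruit → 05.02; dried → 05.02.03; in bulk → 05.02.03.01. Scheduled 27%. quota on 05.02 open → in-quota 4%; Kestria agreement on 05.02.01: 05.02.03.01 not covered; Kestria agreement on 05.01.01: 05.02.03.01 not covered. → 4%.
Line C: nuts → 05.01; dried → 05.01.01; for industrial use → 05.01.01.02. Scheduled 11%. Kestria agreement on 05.02.01: 05.01.01.02 not covered; Kestria agreement on 05.01.01: CTH not met. → 11%.
Line D: nuts → 05.01; dried → 05.01.01; retail-packed → 05.01.01.03. Scheduled 36%. Kestria agreement on 05.02.01: 05.01.01.03 not covered; Kestria agreement on 05.01.01: CTH met → 10% available; preferential 10%. → 10%.
Sum: 20% + 4% + 11% + 10% = 45%.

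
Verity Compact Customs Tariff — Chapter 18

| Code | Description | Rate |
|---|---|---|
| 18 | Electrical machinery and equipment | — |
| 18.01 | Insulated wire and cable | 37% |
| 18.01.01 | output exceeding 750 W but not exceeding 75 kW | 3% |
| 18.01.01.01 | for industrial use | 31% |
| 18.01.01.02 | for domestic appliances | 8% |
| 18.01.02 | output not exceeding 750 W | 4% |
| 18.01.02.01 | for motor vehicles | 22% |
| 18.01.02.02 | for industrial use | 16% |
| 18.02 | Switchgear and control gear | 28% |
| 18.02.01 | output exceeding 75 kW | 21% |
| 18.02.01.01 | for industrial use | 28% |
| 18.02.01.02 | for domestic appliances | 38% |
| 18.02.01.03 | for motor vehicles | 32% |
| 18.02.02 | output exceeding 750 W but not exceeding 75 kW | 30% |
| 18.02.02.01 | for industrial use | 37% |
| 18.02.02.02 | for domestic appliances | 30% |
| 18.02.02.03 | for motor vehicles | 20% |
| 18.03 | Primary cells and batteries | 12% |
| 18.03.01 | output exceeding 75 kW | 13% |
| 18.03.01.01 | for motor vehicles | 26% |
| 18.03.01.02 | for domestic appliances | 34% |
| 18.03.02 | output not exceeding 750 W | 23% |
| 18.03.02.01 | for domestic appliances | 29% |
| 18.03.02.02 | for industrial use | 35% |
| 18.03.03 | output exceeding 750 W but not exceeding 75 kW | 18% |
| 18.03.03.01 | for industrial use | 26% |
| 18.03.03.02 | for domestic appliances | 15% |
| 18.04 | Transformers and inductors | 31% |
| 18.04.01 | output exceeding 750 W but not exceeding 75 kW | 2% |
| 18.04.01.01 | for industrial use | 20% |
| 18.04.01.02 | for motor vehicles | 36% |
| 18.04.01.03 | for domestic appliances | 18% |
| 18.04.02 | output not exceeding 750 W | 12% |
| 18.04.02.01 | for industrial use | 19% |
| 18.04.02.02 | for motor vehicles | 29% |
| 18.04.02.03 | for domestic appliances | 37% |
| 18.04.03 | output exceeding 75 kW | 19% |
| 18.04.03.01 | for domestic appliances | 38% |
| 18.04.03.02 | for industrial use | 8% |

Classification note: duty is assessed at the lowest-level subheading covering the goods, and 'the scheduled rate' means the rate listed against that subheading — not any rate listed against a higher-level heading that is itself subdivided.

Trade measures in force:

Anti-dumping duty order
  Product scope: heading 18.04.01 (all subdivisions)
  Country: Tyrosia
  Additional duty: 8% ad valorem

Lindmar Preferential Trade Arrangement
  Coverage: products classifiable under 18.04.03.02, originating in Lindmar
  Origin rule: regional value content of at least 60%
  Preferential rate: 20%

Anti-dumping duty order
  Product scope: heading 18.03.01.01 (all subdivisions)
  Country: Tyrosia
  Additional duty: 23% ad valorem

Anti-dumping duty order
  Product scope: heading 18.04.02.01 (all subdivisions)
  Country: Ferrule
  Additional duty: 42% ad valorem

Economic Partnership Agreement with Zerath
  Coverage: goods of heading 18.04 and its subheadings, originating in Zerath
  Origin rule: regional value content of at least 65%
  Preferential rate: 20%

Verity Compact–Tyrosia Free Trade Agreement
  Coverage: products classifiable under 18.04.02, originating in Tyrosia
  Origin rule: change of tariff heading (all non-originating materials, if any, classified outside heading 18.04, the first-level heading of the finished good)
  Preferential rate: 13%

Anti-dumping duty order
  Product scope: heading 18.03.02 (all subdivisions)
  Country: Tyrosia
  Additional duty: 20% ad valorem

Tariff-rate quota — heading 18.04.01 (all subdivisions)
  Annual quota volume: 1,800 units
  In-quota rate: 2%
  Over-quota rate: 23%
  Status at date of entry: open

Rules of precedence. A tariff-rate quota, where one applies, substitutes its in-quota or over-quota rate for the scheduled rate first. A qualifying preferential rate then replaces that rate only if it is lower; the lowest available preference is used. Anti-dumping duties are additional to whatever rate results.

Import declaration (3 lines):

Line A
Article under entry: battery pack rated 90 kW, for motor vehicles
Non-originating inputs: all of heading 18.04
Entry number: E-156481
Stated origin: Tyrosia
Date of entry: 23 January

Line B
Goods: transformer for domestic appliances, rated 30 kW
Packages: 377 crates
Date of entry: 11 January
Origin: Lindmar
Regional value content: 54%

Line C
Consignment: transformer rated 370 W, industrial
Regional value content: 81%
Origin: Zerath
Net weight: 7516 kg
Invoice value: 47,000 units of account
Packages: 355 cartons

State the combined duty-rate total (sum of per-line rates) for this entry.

Line A: battery pack → 18.03; rated 90 kW → 18.03.01; for motor vehicles → 18.03.01.01. Scheduled 26%. Tyrosia agreement on 18.04.02: 18.03.01.01 not covered; anti-dumping (Tyrosia, 18.03.01.01): +23%; total 26% + 23% = 49%. → 49%.
Line B: transformer → 18.04; rated 30 kW → 18.04.01; for domestic appliances → 18.04.01.03. Scheduled 18%. quota on 18.04.01 open → in-quota 2%; Lindmar agreement on 18.04.03.02: 18.04.01.03 not covered. → 2%.
Line C: transformer → 18.04; rated 370 W → 18.04.02; industrial → 18.04.02.01. Scheduled 19%. Zerath agreement on 18.04: RVC ≥ 65% → 20% available; preference 20% not lower than 19% → no reduction. → 19%.
Sum: 49% + 2% + 19% = 70%.

70%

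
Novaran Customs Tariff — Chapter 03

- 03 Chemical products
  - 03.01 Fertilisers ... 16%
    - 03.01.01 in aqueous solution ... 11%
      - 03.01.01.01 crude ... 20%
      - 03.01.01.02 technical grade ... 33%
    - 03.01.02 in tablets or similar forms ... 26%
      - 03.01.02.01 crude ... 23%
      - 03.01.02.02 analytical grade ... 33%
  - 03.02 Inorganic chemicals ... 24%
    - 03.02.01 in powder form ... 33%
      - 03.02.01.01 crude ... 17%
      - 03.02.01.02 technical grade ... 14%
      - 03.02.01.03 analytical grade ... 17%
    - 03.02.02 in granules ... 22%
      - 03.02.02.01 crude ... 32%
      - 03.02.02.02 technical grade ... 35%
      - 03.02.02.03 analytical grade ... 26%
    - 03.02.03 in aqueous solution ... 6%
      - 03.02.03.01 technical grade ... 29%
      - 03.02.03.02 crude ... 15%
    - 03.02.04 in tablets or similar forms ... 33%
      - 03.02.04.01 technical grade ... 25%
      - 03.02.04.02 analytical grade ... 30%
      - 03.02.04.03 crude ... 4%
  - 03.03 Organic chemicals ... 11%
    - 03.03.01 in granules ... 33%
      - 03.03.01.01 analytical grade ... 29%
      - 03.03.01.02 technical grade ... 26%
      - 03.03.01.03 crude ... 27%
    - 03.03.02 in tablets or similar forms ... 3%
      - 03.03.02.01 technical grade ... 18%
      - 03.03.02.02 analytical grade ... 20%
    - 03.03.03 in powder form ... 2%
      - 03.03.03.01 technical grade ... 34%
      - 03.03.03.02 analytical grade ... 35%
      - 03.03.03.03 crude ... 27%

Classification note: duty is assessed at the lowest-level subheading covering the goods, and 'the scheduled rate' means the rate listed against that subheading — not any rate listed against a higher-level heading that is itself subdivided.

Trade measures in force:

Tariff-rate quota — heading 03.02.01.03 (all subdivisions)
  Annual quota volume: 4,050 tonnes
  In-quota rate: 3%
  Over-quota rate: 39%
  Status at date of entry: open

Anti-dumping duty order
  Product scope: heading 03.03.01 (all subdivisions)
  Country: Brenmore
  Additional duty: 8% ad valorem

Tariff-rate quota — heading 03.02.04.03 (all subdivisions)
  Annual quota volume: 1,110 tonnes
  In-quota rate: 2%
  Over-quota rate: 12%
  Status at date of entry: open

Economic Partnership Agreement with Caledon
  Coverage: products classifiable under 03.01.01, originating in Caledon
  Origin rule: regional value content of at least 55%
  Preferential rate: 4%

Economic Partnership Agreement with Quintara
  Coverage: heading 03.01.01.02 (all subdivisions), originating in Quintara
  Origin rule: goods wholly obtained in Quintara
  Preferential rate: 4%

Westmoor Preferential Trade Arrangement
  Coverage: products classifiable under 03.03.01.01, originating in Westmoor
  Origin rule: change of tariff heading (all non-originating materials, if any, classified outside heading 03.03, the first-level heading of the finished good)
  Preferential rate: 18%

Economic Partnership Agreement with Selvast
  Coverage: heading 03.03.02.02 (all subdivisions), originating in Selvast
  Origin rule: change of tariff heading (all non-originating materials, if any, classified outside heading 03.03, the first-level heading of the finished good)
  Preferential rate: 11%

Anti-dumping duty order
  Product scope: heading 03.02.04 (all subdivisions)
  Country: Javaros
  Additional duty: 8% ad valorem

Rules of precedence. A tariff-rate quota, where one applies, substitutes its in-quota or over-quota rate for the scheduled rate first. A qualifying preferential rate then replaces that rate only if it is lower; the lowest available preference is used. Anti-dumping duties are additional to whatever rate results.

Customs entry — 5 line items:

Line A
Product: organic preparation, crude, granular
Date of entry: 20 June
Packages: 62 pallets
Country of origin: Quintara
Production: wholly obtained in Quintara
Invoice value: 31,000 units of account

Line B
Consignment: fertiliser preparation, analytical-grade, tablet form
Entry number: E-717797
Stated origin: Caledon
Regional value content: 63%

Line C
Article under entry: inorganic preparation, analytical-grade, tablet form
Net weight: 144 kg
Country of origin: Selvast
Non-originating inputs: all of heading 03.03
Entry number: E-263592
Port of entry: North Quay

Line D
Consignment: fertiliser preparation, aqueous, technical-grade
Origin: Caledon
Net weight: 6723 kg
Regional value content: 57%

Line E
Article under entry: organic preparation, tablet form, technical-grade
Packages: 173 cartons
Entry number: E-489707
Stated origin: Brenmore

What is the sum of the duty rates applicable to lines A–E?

112%

Line A: organic → 03.03; granular → 03.03.01; crude → 03.03.01.03. Scheduled 27%. Quintara agreement on 03.01.01.02: 03.03.01.03 not covered. → 27%.
Line B: fertiliser → 03.01; tablet form → 03.01.02; analytical-grade → 03.01.02.02. Scheduled 33%. Caledon agreement on 03.01.01: 03.01.02.02 not covered. → 33%.
Line C: inorganic → 03.02; tablet form → 03.02.04; analytical-grade → 03.02.04.02. Scheduled 30%. Selvast agreement on 03.03.02.02: 03.02.04.02 not covered. → 30%.
Line D: fertiliser → 03.01; aqueous → 03.01.01; technical-grade → 03.01.01.02. Scheduled 33%. Caledon agreement on 03.01.01: RVC ≥ 55% → 4% available; preferential 4%. → 4%.
Line E: organic → 03.03; tablet form → 03.03.02; technical-grade → 03.03.02.01. Scheduled 18%. No special measure applies. → 18%.
Sum: 27% + 33% + 30% + 4% + 18% = 112%.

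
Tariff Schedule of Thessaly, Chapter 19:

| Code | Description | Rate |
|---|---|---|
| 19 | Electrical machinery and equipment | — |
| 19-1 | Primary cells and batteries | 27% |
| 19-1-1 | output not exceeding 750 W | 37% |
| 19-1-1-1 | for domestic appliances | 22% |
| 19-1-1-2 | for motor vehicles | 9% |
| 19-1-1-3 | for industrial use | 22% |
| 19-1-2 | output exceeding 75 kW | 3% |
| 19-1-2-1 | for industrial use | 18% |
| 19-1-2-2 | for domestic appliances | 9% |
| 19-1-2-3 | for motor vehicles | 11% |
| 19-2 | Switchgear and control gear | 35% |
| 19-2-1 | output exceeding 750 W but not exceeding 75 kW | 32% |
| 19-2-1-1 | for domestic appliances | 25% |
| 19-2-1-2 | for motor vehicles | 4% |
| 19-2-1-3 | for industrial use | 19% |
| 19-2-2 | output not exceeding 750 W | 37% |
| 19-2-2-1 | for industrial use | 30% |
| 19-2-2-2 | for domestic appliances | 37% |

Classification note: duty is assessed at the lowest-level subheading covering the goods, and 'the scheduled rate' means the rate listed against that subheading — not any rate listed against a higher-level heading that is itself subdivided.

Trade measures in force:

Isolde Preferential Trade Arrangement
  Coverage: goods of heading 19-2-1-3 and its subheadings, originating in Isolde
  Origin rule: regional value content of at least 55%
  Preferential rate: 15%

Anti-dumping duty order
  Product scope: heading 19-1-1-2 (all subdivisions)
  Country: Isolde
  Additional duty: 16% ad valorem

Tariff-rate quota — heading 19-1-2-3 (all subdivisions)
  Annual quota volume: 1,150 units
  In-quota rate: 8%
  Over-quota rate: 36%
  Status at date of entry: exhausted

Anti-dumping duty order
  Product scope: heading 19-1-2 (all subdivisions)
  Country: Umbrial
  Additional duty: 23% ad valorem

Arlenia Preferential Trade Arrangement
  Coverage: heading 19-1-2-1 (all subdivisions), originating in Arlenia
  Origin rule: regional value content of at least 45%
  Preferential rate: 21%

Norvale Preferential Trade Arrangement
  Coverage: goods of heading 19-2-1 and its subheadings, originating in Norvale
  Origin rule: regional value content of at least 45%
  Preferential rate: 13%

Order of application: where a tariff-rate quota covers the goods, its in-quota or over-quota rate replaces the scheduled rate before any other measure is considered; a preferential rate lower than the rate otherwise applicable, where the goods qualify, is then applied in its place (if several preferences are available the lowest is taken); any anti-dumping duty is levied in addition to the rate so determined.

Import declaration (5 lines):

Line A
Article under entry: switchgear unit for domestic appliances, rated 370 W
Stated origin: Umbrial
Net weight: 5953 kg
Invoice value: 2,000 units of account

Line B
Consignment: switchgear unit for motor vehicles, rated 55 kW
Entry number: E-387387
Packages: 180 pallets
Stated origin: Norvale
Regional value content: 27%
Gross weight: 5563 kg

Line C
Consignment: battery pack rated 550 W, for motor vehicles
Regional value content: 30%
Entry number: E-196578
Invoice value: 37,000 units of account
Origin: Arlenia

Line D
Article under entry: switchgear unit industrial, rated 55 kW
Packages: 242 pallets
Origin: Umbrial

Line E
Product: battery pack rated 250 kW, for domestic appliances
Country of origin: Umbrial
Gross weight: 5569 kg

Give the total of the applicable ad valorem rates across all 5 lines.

Line A: switchgear unit → 19-2; rated 370 W → 19-2-2; for domestic appliances → 19-2-2-2. Scheduled 37%. No special measure applies. → 37%.
Line B: switchgear unit → 19-2; rated 55 kW → 19-2-1; for motor vehicles → 19-2-1-2. Scheduled 4%. Norvale agreement on 19-2-1: RVC < 45%. → 4%.
Line C: battery pack → 19-1; rated 550 W → 19-1-1; for motor vehicles → 19-1-1-2. Scheduled 9%. Arlenia agreement on 19-1-2-1: 19-1-1-2 not covered. → 9%.
Line D: switchgear unit → 19-2; rated 55 kW → 19-2-1; industrial → 19-2-1-3. Scheduled 19%. No special measure applies. → 19%.
Line E: battery pack → 19-1; rated 250 kW → 19-1-2; for domestic appliances → 19-1-2-2. Scheduled 9%. anti-dumping (Umbrial, 19-1-2): +23%; total 9% + 23% = 32%. → 32%.
Sum: 37% + 4% + 9% + 19% + 32% = 101%.

101%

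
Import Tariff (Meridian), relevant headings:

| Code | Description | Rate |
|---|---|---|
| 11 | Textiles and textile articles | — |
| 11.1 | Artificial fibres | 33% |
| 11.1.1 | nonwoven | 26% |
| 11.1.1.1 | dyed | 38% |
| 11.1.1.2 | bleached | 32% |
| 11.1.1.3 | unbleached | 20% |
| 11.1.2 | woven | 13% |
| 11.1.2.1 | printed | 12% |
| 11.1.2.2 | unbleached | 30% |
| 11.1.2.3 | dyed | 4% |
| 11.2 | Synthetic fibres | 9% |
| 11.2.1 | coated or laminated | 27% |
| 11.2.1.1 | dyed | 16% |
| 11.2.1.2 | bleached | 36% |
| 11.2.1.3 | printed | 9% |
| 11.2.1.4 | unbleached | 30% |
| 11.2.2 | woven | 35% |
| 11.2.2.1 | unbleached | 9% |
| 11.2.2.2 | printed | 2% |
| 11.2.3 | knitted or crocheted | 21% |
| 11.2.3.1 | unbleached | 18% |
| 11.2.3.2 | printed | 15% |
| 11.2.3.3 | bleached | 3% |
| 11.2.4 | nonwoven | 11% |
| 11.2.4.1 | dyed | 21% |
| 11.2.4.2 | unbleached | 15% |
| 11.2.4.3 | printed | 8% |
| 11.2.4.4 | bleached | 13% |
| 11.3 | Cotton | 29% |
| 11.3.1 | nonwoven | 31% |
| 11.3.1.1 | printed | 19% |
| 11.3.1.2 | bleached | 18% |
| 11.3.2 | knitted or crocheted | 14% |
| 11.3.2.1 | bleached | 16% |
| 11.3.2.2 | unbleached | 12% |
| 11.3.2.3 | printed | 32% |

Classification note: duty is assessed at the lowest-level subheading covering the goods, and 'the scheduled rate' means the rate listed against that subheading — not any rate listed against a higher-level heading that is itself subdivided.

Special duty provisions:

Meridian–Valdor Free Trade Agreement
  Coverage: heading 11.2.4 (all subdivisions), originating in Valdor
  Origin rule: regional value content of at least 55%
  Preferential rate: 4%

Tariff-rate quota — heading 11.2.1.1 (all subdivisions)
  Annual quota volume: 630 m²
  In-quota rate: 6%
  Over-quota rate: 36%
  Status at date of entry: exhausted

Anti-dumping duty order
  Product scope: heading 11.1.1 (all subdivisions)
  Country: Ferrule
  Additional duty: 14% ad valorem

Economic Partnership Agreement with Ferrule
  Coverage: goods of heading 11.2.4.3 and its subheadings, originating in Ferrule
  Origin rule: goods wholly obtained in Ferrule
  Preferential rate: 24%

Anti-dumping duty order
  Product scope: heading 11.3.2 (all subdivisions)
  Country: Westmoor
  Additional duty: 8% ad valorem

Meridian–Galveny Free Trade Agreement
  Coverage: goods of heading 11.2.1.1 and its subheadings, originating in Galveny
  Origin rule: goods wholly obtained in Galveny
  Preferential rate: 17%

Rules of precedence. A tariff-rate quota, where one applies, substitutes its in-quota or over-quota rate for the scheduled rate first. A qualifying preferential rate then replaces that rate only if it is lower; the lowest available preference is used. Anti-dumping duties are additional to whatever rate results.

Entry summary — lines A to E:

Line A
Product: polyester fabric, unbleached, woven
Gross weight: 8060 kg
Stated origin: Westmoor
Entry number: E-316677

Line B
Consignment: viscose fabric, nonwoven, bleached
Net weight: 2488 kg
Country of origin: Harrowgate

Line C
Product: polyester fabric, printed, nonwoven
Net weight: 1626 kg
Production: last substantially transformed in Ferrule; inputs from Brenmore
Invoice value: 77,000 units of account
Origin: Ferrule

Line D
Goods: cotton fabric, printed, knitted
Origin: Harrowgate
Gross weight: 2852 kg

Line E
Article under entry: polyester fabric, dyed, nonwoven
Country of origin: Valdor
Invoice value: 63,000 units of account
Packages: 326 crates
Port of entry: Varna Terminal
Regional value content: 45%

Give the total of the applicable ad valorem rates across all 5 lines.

Line A: polyester → 11.2; woven → 11.2.2; unbleached → 11.2.2.1. Scheduled 9%. No special measure applies. → 9%.
Line B: viscose → 11.1; nonwoven → 11.1.1; bleached → 11.1.1.2. Scheduled 32%. No special measure applies. → 32%.
Line C: polyester → 11.2; nonwoven → 11.2.4; printed → 11.2.4.3. Scheduled 8%. Ferrule agreement on 11.2.4.3: not wholly obtained. → 8%.
Line D: cotton → 11.3; knitted → 11.3.2; printed → 11.3.2.3. Scheduled 32%. No special measure applies. → 32%.
Line E: polyester → 11.2; nonwoven → 11.2.4; dyed → 11.2.4.1. Scheduled 21%. Valdor agreement on 11.2.4: RVC < 55%. → 21%.
Sum: 9% + 32% + 8% + 32% + 21% = 102%.

102%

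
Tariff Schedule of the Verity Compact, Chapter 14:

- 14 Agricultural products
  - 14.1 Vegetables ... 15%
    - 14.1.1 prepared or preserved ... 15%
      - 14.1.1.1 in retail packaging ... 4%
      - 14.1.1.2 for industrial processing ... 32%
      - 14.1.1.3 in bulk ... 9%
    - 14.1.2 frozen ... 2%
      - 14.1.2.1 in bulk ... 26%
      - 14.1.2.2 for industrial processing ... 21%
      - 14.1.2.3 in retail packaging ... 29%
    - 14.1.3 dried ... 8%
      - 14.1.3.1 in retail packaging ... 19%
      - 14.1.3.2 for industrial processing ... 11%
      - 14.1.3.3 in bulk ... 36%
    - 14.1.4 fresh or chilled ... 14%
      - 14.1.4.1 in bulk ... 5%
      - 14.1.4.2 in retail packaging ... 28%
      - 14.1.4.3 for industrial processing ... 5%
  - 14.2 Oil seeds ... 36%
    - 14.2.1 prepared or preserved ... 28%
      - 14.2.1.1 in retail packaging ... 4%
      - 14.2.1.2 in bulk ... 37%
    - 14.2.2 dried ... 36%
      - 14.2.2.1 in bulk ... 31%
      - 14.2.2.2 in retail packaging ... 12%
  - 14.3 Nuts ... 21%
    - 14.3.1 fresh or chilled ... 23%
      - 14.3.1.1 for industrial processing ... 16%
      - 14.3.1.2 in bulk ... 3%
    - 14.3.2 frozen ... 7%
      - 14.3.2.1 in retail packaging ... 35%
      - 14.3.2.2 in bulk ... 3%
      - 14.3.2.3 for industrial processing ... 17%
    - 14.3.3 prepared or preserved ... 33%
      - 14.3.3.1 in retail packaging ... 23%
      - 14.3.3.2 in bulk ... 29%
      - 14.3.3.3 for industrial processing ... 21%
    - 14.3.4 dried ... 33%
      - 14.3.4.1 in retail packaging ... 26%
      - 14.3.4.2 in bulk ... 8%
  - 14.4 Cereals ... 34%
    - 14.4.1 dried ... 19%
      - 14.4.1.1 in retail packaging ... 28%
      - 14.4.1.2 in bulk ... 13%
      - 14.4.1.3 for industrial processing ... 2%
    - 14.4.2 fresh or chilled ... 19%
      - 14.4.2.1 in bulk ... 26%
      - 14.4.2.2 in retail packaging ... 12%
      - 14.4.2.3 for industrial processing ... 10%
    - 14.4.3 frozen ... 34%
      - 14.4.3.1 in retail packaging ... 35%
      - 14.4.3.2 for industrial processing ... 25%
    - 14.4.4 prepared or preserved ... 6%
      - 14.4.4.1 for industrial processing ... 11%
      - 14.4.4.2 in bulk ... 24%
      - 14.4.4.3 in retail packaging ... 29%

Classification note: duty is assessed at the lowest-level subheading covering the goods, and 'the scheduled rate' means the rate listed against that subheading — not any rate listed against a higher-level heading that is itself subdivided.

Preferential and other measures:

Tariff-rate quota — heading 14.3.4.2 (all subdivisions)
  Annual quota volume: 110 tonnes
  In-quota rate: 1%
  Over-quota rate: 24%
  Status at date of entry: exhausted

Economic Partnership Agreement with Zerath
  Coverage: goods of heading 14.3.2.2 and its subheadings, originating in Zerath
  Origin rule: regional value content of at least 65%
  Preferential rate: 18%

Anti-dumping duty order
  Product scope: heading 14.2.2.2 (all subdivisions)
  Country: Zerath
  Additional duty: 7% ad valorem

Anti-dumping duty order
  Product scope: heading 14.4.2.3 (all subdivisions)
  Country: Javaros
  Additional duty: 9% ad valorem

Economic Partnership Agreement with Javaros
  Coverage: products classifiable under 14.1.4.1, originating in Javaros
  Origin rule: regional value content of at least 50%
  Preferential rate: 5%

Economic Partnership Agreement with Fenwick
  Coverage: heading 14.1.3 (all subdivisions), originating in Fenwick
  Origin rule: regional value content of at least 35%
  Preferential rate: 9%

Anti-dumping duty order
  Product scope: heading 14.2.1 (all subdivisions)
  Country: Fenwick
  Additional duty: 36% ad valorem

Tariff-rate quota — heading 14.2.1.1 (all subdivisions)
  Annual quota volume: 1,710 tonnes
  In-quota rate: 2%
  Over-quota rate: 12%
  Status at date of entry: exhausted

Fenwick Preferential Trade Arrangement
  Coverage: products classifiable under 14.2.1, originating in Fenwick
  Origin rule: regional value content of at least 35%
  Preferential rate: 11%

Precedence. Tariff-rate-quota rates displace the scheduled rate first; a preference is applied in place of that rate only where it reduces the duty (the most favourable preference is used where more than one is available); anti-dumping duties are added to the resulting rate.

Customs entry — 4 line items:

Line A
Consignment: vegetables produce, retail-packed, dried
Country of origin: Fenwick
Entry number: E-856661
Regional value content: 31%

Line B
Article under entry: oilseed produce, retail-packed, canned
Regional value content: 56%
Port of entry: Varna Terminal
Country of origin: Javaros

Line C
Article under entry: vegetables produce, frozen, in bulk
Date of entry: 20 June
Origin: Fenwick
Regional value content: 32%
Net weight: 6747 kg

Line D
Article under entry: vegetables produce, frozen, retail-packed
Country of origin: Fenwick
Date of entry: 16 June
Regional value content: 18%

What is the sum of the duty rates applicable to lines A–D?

86%

Line A: vegetables → 14.1; dried → 14.1.3; retail-packed → 14.1.3.1. Scheduled 19%. Fenwick agreement on 14.1.3: RVC < 35%; Fenwick agreement on 14.2.1: 14.1.3.1 not covered. → 19%.
Line B: oilseed → 14.2; canned → 14.2.1; retail-packed → 14.2.1.1. Scheduled 4%. quota on 14.2.1.1 exhausted → over-quota 12%; Javaros agreement on 14.1.4.1: 14.2.1.1 not covered. → 12%.
Line C: vegetables → 14.1; frozen → 14.1.2; in bulk → 14.1.2.1. Scheduled 26%. Fenwick agreement on 14.1.3: 14.1.2.1 not covered; Fenwick agreement on 14.2.1: 14.1.2.1 not covered. → 26%.
Line D: vegetables → 14.1; frozen → 14.1.2; retail-packed → 14.1.2.3. Scheduled 29%. Fenwick agreement on 14.1.3: 14.1.2.3 not covered; Fenwick agreement on 14.2.1: 14.1.2.3 not covered. → 29%.
Sum: 19% + 12% + 26% + 29% = 86%.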